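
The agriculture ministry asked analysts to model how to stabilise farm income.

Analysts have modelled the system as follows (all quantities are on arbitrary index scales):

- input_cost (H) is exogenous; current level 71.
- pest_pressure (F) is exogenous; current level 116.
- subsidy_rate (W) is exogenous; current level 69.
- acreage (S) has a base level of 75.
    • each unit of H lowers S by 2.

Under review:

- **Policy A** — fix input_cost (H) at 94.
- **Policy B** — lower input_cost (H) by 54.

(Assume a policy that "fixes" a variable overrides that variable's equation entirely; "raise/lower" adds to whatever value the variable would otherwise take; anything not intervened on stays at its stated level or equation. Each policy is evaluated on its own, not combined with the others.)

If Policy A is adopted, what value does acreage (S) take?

Policy A (H := 94):
  H = 94
  S = 75 − 2·94 = -113

-113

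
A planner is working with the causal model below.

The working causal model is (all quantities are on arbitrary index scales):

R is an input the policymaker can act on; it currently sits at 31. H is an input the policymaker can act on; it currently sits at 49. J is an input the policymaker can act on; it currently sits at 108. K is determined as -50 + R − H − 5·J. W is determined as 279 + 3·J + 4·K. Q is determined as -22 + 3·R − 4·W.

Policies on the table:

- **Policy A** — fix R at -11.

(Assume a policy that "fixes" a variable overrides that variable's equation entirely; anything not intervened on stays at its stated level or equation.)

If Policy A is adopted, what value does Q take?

Policy A (R := -11):
  R = -11
  H = 49
  J = 108
  K = -50 + (-11) − 49 − 5·108 = -650
  W = 279 + 3·108 + 4·(-650) = -1997
  Q = -22 + 3·(-11) − 4·(-1997) = 7933

7933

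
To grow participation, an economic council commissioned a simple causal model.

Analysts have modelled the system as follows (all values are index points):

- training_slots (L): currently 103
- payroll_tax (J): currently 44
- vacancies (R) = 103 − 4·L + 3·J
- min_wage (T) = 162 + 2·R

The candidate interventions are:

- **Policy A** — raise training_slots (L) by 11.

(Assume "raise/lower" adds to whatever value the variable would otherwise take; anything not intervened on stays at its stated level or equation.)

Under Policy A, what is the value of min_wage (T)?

-280

Policy A (L + 11):
  L = 103 + 11 = 114
  J = 44
  R = 103 − 4·114 + 3·44 = -221
  T = 162 + 2·(-221) = -280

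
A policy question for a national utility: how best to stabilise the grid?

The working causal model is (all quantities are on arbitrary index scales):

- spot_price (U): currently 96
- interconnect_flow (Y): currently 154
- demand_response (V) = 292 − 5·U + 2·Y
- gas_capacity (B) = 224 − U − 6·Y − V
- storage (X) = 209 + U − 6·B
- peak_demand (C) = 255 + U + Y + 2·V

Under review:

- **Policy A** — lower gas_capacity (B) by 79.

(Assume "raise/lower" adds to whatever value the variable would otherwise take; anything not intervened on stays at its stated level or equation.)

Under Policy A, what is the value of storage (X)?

6275

Policy A (B − 79):
  U = 96
  Y = 154
  V = 292 − 5·96 + 2·154 = 120
  B = 224 − 96 − 6·154 − 120 (−79 from intervention) = -995
  X = 209 + 96 − 6·(-995) = 6275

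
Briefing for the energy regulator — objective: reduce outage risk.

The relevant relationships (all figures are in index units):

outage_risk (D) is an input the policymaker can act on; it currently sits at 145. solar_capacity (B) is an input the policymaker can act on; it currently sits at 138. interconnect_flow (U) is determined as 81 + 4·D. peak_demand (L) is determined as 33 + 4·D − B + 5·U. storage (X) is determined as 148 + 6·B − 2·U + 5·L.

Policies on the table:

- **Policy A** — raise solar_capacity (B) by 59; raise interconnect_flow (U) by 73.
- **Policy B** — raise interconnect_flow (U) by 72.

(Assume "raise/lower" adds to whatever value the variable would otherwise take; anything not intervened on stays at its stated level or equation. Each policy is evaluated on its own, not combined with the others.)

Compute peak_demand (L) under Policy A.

Policy A (B + 59, U + 73):
  D = 145
  B = 138 + 59 = 197
  U = 81 + 4·145 (+73 from intervention) = 734
  L = 33 + 4·145 − 197 + 5·734 = 4086

4086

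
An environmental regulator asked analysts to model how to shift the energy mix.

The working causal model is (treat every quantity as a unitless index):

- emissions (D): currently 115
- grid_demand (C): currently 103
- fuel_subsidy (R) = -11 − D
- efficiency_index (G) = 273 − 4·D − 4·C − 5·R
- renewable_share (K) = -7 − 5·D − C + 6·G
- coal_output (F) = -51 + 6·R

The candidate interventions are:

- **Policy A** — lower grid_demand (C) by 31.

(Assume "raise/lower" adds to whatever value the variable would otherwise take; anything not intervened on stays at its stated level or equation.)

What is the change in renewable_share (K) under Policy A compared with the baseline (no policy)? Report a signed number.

Baseline:
  D = 115
  C = 103
  R = -11 − 115 = -126
  G = 273 − 4·115 − 4·103 − 5·(-126) = 31
  K = -7 − 5·115 − 103 + 6·31 = -499
Policy A (C − 31):
  D = 115
  C = 103 − 31 = 72
  R = -11 − 115 = -126
  G = 273 − 4·115 − 4·72 − 5·(-126) = 155
  K = -7 − 5·115 − 72 + 6·155 = 276
Change in K: 276 − (-499) = 775

775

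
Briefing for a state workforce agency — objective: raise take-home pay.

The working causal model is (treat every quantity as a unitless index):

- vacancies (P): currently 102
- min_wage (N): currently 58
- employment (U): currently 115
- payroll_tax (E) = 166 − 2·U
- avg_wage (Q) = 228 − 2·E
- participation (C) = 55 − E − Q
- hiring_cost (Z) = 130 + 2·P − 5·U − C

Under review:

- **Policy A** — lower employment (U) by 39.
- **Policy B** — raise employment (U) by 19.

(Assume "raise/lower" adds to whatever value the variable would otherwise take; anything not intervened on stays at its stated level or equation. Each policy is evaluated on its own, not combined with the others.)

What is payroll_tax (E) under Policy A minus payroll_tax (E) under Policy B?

116

Policy A (U − 39):
  U = 115 − 39 = 76
  E = 166 − 2·76 = 14
Policy B (U + 19):
  U = 115 + 19 = 134
  E = 166 − 2·134 = -102
E: 14 − (-102) = 116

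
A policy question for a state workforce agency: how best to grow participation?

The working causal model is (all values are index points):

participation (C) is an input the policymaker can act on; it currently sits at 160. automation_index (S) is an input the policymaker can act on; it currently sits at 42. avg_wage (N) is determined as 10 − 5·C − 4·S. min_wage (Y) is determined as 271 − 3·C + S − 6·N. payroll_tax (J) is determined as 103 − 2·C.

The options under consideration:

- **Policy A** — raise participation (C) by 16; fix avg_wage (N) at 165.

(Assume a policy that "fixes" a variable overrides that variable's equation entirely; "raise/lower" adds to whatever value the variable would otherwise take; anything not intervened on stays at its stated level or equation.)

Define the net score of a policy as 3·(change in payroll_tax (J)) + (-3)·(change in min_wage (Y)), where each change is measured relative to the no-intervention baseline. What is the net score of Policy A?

20262

Baseline:
  C = 160
  S = 42
  N = 10 − 5·160 − 4·42 = -958
  Y = 271 − 3·160 + 42 − 6·(-958) = 5581
  J = 103 − 2·160 = -217
Policy A (C + 16, N := 165):
  C = 160 + 16 = 176
  S = 42
  N = 165
  Y = 271 − 3·176 + 42 − 6·165 = -1205
  J = 103 − 2·176 = -249
ΔJ = -249 − (-217) = -32; ΔY = -1205 − 5581 = -6786
Score = 3·(-32) + (-3)·(-6786) = 20262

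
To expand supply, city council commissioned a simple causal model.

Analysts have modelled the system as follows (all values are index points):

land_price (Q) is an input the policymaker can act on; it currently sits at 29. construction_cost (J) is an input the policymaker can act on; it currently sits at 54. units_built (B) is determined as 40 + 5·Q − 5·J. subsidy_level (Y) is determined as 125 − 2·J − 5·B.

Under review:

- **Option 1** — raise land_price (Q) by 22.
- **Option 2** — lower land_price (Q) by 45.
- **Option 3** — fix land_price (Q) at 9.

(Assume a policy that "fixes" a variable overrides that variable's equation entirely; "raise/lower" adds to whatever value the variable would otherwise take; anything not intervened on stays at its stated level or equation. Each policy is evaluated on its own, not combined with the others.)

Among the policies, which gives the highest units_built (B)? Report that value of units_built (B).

25

Option 1 (Q + 22):
  Q = 29 + 22 = 51
  J = 54
  B = 40 + 5·51 − 5·54 = 25
Option 2 (Q − 45):
  Q = 29 − 45 = -16
  J = 54
  B = 40 + 5·(-16) − 5·54 = -310
Option 3 (Q := 9):
  Q = 9
  J = 54
  B = 40 + 5·9 − 5·54 = -185
Comparing — Option 1: B=25, Option 2: B=-310, Option 3: B=-185. Highest is 25 (Option 1).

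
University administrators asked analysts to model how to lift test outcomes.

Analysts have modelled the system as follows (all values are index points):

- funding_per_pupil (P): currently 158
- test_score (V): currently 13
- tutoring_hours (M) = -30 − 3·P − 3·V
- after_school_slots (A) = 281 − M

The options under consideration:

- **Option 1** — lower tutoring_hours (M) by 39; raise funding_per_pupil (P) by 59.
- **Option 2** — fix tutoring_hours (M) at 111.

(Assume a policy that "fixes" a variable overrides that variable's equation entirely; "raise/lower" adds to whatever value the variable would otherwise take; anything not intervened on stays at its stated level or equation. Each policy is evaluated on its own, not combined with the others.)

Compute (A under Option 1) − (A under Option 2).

Option 1 (M − 39, P + 59):
  P = 158 + 59 = 217
  V = 13
  M = -30 − 3·217 − 3·13 (−39 from intervention) = -759
  A = 281 − (-759) = 1040
Option 2 (M := 111):
  P = 158
  V = 13
  M = 111
  A = 281 − 111 = 170
A: 1040 − 170 = 870

870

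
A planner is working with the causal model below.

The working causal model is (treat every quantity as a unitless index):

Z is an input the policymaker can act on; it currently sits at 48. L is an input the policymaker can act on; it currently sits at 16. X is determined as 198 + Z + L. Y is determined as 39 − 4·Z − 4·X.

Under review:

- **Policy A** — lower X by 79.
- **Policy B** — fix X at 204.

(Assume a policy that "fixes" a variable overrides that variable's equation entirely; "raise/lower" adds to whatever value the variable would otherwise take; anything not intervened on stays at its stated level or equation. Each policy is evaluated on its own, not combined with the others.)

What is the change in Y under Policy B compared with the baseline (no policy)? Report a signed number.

232

Baseline:
  Z = 48
  L = 16
  X = 198 + 48 + 16 = 262
  Y = 39 − 4·48 − 4·262 = -1201
Policy B (X := 204):
  Z = 48
  L = 16
  X = 204
  Y = 39 − 4·48 − 4·204 = -969
Change in Y: -969 − (-1201) = 232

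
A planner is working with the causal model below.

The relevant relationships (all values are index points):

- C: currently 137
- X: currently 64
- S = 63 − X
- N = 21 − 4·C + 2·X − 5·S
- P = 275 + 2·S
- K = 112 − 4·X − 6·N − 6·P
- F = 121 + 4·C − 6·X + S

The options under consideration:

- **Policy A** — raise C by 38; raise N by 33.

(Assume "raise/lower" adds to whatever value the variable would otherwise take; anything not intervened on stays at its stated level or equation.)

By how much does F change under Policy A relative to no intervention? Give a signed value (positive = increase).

152

Baseline:
  C = 137
  X = 64
  S = 63 − 64 = -1
  F = 121 + 4·137 − 6·64 + (-1) = 284
Policy A (C + 38, N + 33):
  C = 137 + 38 = 175
  X = 64
  S = 63 − 64 = -1
  F = 121 + 4·175 − 6·64 + (-1) = 436
Change in F: 436 − 284 = 152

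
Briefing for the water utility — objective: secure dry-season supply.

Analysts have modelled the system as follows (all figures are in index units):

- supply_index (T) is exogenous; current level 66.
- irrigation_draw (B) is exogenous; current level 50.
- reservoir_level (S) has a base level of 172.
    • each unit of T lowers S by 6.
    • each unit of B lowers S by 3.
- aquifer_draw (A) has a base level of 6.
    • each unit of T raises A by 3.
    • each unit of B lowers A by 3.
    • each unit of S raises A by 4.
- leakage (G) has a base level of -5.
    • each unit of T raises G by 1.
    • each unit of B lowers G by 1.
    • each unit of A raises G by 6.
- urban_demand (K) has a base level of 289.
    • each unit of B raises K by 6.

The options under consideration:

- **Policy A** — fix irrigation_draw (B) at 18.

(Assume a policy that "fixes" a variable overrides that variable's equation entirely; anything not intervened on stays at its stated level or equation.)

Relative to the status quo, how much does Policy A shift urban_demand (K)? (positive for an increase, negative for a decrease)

Baseline:
  B = 50
  K = 289 + 6·50 = 589
Policy A (B := 18):
  B = 18
  K = 289 + 6·18 = 397
Change in K: 397 − 589 = -192

-192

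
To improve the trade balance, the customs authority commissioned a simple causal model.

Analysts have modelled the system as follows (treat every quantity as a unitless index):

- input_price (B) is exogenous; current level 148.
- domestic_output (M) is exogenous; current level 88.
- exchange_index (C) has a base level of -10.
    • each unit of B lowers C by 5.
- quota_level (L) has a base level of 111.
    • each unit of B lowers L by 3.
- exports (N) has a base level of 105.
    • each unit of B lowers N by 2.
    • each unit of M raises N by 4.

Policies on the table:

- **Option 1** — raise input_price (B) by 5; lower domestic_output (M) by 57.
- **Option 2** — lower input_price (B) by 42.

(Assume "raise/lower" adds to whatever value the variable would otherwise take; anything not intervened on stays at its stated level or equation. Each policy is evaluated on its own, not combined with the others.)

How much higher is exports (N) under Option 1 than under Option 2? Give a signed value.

-322

Option 1 (B + 5, M − 57):
  B = 148 + 5 = 153
  M = 88 − 57 = 31
  N = 105 − 2·153 + 4·31 = -77
Option 2 (B − 42):
  B = 148 − 42 = 106
  M = 88
  N = 105 − 2·106 + 4·88 = 245
N: -77 − 245 = -322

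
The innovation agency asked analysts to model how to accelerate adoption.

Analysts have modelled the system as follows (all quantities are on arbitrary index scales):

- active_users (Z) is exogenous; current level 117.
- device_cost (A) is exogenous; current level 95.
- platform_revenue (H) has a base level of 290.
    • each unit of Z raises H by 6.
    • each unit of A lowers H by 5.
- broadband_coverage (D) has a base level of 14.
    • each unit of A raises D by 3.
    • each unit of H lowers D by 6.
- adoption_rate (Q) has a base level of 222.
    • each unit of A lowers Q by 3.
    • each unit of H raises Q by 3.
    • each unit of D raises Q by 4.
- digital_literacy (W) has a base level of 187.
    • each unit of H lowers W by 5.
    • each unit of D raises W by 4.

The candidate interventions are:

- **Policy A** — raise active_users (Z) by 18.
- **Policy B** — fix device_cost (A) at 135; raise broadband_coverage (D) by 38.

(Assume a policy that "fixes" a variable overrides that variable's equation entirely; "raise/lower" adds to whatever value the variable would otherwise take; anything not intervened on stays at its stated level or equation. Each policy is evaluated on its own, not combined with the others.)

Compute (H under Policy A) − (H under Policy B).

308

Policy A (Z + 18):
  Z = 117 + 18 = 135
  A = 95
  H = 290 + 6·135 − 5·95 = 625
Policy B (A := 135, D + 38):
  Z = 117
  A = 135
  H = 290 + 6·117 − 5·135 = 317
H: 625 − 317 = 308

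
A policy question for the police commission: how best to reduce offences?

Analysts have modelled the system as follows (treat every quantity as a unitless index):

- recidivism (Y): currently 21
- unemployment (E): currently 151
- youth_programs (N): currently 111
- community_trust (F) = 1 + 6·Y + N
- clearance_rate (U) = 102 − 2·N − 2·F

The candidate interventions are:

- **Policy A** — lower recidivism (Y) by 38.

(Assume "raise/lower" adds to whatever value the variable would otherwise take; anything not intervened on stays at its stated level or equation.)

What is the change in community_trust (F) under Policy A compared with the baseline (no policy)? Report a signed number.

-228

Baseline:
  Y = 21
  N = 111
  F = 1 + 6·21 + 111 = 238
Policy A (Y − 38):
  Y = 21 − 38 = -17
  N = 111
  F = 1 + 6·(-17) + 111 = 10
Change in F: 10 − 238 = -228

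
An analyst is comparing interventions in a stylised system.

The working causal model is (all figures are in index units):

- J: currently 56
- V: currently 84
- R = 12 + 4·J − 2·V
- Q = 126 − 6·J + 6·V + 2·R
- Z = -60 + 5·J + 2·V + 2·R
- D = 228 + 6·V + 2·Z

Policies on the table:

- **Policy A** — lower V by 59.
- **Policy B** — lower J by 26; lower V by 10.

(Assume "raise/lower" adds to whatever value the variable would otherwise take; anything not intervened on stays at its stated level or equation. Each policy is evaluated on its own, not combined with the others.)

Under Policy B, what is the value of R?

-16

Policy B (J − 26, V − 10):
  J = 56 − 26 = 30
  V = 84 − 10 = 74
  R = 12 + 4·30 − 2·74 = -16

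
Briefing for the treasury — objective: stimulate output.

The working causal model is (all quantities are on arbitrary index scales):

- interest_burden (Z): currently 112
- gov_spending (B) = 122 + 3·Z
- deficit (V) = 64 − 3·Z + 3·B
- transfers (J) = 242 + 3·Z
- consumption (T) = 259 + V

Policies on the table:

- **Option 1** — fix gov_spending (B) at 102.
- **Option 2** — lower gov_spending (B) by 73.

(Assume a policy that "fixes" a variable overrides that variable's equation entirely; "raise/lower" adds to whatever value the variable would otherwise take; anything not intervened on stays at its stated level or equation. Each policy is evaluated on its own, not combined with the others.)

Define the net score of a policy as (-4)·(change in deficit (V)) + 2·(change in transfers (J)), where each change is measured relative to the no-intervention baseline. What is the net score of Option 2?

Baseline:
  Z = 112
  B = 122 + 3·112 = 458
  V = 64 − 3·112 + 3·458 = 1102
  J = 242 + 3·112 = 578
Option 2 (B − 73):
  Z = 112
  B = 122 + 3·112 (−73 from intervention) = 385
  V = 64 − 3·112 + 3·385 = 883
  J = 242 + 3·112 = 578
ΔV = 883 − 1102 = -219; ΔJ = 578 − 578 = 0
Score = (-4)·(-219) + 2·0 = 876

876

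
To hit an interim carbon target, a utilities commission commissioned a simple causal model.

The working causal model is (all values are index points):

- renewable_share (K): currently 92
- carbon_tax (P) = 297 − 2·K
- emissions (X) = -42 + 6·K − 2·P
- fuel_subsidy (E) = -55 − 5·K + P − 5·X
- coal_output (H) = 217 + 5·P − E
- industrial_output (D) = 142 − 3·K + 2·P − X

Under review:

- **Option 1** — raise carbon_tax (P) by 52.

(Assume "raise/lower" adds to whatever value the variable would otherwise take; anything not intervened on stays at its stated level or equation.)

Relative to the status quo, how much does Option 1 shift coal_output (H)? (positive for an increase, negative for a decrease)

Baseline:
  K = 92
  P = 297 − 2·92 = 113
  X = -42 + 6·92 − 2·113 = 284
  E = -55 − 5·92 + 113 − 5·284 = -1822
  H = 217 + 5·113 − (-1822) = 2604
Option 1 (P + 52):
  K = 92
  P = 297 − 2·92 (+52 from intervention) = 165
  X = -42 + 6·92 − 2·165 = 180
  E = -55 − 5·92 + 165 − 5·180 = -1250
  H = 217 + 5·165 − (-1250) = 2292
Change in H: 2292 − 2604 = -312

-312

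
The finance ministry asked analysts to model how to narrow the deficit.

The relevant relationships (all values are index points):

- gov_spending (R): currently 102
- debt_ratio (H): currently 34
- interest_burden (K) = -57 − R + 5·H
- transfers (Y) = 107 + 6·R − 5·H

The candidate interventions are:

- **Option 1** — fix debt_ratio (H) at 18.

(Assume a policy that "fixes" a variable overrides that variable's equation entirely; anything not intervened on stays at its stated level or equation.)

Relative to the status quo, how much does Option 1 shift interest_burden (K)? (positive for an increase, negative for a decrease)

Baseline:
  R = 102
  H = 34
  K = -57 − 102 + 5·34 = 11
Option 1 (H := 18):
  R = 102
  H = 18
  K = -57 − 102 + 5·18 = -69
Change in K: -69 − 11 = -80

-80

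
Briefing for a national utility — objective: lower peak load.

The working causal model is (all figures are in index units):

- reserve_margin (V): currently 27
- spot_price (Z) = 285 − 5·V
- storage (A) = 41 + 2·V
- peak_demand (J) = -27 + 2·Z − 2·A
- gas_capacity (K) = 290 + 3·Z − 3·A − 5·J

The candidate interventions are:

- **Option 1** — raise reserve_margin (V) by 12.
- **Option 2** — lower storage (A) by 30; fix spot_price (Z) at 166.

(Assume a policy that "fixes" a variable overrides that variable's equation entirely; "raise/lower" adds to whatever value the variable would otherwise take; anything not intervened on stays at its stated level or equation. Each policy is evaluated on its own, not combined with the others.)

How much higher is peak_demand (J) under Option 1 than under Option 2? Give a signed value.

-260

Option 1 (V + 12):
  V = 27 + 12 = 39
  Z = 285 − 5·39 = 90
  A = 41 + 2·39 = 119
  J = -27 + 2·90 − 2·119 = -85
Option 2 (A − 30, Z := 166):
  V = 27
  Z = 166
  A = 41 + 2·27 (−30 from intervention) = 65
  J = -27 + 2·166 − 2·65 = 175
J: -85 − 175 = -260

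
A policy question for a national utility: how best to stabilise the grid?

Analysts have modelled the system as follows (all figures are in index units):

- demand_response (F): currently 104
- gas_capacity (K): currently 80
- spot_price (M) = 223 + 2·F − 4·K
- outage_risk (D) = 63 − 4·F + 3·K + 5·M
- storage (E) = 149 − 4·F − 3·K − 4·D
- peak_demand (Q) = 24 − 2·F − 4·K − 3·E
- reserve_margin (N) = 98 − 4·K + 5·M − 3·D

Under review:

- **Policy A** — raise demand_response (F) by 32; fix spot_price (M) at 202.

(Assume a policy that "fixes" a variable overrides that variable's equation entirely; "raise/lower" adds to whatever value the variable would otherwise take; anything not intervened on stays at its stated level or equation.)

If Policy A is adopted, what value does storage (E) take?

-3711

Policy A (F + 32, M := 202):
  F = 104 + 32 = 136
  K = 80
  M = 202
  D = 63 − 4·136 + 3·80 + 5·202 = 769
  E = 149 − 4·136 − 3·80 − 4·769 = -3711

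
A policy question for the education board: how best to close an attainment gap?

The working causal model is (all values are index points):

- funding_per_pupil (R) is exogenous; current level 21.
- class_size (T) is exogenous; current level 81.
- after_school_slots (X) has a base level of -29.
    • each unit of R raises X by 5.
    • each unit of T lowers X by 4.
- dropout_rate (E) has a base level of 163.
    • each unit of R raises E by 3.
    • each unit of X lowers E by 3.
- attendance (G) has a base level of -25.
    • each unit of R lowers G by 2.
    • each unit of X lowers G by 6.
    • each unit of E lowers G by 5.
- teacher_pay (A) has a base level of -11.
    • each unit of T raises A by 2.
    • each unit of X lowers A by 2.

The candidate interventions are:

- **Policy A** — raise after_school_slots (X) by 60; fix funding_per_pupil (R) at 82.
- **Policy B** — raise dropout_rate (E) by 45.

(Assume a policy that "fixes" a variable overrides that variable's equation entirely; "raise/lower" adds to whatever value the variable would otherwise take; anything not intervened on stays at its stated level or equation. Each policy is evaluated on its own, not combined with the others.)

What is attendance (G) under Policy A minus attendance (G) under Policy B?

Policy A (X + 60, R := 82):
  R = 82
  T = 81
  X = -29 + 5·82 − 4·81 (+60 from intervention) = 117
  E = 163 + 3·82 − 3·117 = 58
  G = -25 − 2·82 − 6·117 − 5·58 = -1181
Policy B (E + 45):
  R = 21
  T = 81
  X = -29 + 5·21 − 4·81 = -248
  E = 163 + 3·21 − 3·(-248) (+45 from intervention) = 1015
  G = -25 − 2·21 − 6·(-248) − 5·1015 = -3654
G: -1181 − (-3654) = 2473

2473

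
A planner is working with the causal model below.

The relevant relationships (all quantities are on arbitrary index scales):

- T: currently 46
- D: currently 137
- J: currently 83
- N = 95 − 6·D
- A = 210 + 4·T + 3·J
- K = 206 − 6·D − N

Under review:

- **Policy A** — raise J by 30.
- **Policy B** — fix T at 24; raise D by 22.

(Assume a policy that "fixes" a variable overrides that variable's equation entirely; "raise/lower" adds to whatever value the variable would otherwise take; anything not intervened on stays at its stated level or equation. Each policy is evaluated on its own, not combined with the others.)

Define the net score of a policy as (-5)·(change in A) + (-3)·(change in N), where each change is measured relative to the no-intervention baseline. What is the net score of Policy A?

-450

Baseline:
  T = 46
  D = 137
  J = 83
  N = 95 − 6·137 = -727
  A = 210 + 4·46 + 3·83 = 643
Policy A (J + 30):
  T = 46
  D = 137
  J = 83 + 30 = 113
  N = 95 − 6·137 = -727
  A = 210 + 4·46 + 3·113 = 733
ΔA = 733 − 643 = 90; ΔN = -727 − (-727) = 0
Score = (-5)·90 + (-3)·0 = -450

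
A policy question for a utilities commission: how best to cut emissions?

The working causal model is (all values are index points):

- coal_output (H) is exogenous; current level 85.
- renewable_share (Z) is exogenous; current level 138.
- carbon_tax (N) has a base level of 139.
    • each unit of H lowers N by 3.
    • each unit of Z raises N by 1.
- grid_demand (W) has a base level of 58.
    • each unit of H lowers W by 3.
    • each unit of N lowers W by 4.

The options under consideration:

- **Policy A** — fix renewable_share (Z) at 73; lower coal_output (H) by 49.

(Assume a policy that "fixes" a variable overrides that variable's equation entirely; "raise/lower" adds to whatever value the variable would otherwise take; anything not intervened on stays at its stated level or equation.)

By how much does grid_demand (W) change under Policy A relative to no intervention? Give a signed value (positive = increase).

Baseline:
  H = 85
  Z = 138
  N = 139 − 3·85 + 138 = 22
  W = 58 − 3·85 − 4·22 = -285
Policy A (Z := 73, H − 49):
  H = 85 − 49 = 36
  Z = 73
  N = 139 − 3·36 + 73 = 104
  W = 58 − 3·36 − 4·104 = -466
Change in W: -466 − (-285) = -181

-181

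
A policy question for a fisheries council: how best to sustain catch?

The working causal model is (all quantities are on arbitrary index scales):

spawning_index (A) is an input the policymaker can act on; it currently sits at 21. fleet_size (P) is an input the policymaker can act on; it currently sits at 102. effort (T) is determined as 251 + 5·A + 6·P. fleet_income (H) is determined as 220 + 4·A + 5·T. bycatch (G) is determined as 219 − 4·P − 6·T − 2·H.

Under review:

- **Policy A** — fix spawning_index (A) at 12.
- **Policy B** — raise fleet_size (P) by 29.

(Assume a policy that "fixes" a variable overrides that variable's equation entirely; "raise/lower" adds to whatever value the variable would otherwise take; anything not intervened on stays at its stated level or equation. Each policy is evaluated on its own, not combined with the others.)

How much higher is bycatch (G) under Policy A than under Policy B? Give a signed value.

Policy A (A := 12):
  A = 12
  P = 102
  T = 251 + 5·12 + 6·102 = 923
  H = 220 + 4·12 + 5·923 = 4883
  G = 219 − 4·102 − 6·923 − 2·4883 = -15493
Policy B (P + 29):
  A = 21
  P = 102 + 29 = 131
  T = 251 + 5·21 + 6·131 = 1142
  H = 220 + 4·21 + 5·1142 = 6014
  G = 219 − 4·131 − 6·1142 − 2·6014 = -19185
G: -15493 − (-19185) = 3692

3692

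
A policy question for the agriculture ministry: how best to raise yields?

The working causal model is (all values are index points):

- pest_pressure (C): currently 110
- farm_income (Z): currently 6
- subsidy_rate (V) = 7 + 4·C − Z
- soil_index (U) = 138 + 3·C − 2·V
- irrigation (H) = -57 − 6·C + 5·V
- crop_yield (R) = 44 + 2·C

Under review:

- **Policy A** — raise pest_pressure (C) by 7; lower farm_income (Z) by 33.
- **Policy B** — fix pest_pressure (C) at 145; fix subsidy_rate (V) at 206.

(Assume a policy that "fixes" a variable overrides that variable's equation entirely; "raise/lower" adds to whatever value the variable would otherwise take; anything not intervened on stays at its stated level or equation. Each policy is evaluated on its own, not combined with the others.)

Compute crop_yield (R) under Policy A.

Policy A (C + 7, Z − 33):
  C = 110 + 7 = 117
  R = 44 + 2·117 = 278

278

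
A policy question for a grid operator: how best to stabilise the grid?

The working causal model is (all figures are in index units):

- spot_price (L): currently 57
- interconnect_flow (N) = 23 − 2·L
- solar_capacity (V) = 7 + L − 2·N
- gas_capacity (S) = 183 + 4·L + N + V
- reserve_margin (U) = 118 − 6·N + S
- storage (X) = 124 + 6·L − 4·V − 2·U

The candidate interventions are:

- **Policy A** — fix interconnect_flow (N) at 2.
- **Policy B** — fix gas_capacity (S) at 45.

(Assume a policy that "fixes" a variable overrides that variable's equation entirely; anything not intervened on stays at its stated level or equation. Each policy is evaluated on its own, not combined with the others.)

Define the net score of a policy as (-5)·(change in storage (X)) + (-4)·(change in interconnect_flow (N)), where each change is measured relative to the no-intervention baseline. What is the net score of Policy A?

Baseline:
  L = 57
  N = 23 − 2·57 = -91
  V = 7 + 57 − 2·(-91) = 246
  S = 183 + 4·57 + (-91) + 246 = 566
  U = 118 − 6·(-91) + 566 = 1230
  X = 124 + 6·57 − 4·246 − 2·1230 = -2978
Policy A (N := 2):
  L = 57
  N = 2
  V = 7 + 57 − 2·2 = 60
  S = 183 + 4·57 + 2 + 60 = 473
  U = 118 − 6·2 + 473 = 579
  X = 124 + 6·57 − 4·60 − 2·579 = -932
ΔX = -932 − (-2978) = 2046; ΔN = 2 − (-91) = 93
Score = (-5)·2046 + (-4)·93 = -10602

-10602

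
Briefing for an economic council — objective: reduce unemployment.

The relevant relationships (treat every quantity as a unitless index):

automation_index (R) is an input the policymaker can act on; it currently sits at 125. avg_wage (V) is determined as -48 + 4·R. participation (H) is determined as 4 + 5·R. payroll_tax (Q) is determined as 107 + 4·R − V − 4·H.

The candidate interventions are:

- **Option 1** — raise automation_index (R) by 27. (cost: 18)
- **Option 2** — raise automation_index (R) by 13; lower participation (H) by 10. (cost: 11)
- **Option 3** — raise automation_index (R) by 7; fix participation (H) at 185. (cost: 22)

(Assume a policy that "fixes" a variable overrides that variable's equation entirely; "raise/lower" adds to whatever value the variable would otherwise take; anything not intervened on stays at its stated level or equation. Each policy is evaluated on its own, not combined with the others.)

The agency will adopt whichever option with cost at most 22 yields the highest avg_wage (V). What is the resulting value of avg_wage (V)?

Option 1 (R + 27):
  R = 125 + 27 = 152
  V = -48 + 4·152 = 560
Option 2 (R + 13, H − 10):
  R = 125 + 13 = 138
  V = -48 + 4·138 = 504
Option 3 (R + 7, H := 185):
  R = 125 + 7 = 132
  V = -48 + 4·132 = 480
Comparing — Option 1: V=560, Option 2: V=504, Option 3: V=480. Highest is 560 (Option 1).

560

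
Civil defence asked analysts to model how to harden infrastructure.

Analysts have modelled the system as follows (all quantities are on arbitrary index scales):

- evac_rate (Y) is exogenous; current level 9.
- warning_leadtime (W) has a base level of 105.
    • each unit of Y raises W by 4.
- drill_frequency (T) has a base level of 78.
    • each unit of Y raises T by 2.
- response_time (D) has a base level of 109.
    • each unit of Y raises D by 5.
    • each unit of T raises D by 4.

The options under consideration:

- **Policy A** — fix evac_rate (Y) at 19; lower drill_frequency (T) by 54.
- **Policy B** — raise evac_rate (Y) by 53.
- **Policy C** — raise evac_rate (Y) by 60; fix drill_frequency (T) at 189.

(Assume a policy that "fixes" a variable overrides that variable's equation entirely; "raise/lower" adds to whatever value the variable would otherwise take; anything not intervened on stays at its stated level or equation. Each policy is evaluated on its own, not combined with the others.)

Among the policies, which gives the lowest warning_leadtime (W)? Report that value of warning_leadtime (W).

Policy A (Y := 19, T − 54):
  Y = 19
  W = 105 + 4·19 = 181
Policy B (Y + 53):
  Y = 9 + 53 = 62
  W = 105 + 4·62 = 353
Policy C (Y + 60, T := 189):
  Y = 9 + 60 = 69
  W = 105 + 4·69 = 381
Comparing — Policy A: W=181, Policy B: W=353, Policy C: W=381. Lowest is 181 (Policy A).

181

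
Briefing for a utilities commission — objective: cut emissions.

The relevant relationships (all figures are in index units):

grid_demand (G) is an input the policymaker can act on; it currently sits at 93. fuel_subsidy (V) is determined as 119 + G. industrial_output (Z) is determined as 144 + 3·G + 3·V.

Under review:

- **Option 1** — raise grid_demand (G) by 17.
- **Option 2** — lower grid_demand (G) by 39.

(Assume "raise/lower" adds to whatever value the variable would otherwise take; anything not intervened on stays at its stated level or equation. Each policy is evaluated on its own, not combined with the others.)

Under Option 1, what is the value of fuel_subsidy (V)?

Option 1 (G + 17):
  G = 93 + 17 = 110
  V = 119 + 110 = 229

229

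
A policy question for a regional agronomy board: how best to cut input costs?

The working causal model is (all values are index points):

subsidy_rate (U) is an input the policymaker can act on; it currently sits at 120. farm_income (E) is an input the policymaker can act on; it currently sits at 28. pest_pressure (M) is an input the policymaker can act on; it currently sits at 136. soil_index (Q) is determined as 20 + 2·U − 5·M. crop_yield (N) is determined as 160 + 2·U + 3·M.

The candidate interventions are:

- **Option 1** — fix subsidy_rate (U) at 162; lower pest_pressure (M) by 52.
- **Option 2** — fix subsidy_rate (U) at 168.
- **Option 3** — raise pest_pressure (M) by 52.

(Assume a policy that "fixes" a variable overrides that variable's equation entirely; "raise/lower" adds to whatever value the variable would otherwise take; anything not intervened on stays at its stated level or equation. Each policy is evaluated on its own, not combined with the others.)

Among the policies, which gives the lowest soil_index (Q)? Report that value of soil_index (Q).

Option 1 (U := 162, M − 52):
  U = 162
  M = 136 − 52 = 84
  Q = 20 + 2·162 − 5·84 = -76
Option 2 (U := 168):
  U = 168
  M = 136
  Q = 20 + 2·168 − 5·136 = -324
Option 3 (M + 52):
  U = 120
  M = 136 + 52 = 188
  Q = 20 + 2·120 − 5·188 = -680
Comparing — Option 1: Q=-76, Option 2: Q=-324, Option 3: Q=-680. Lowest is -680 (Option 3).

-680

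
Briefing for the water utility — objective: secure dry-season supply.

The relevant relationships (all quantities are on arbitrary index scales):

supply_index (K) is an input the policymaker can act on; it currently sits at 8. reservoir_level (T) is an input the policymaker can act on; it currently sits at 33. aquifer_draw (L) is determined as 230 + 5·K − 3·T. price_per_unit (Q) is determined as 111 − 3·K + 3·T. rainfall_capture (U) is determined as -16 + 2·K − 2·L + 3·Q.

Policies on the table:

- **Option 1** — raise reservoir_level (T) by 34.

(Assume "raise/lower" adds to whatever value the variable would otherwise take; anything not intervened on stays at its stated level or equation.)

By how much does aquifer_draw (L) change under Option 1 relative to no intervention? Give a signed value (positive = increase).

-102

Baseline:
  K = 8
  T = 33
  L = 230 + 5·8 − 3·33 = 171
Option 1 (T + 34):
  K = 8
  T = 33 + 34 = 67
  L = 230 + 5·8 − 3·67 = 69
Change in L: 69 − 171 = -102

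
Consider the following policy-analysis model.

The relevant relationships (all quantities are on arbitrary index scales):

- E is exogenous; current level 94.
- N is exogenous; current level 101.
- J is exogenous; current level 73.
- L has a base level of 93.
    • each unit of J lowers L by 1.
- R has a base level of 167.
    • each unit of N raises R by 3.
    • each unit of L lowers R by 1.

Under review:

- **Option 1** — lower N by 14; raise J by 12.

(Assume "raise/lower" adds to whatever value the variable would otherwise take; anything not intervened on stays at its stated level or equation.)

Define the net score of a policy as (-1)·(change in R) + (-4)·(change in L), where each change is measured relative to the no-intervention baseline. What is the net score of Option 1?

Baseline:
  N = 101
  J = 73
  L = 93 − 73 = 20
  R = 167 + 3·101 − 20 = 450
Option 1 (N − 14, J + 12):
  N = 101 − 14 = 87
  J = 73 + 12 = 85
  L = 93 − 85 = 8
  R = 167 + 3·87 − 8 = 420
ΔR = 420 − 450 = -30; ΔL = 8 − 20 = -12
Score = (-1)·(-30) + (-4)·(-12) = 78

78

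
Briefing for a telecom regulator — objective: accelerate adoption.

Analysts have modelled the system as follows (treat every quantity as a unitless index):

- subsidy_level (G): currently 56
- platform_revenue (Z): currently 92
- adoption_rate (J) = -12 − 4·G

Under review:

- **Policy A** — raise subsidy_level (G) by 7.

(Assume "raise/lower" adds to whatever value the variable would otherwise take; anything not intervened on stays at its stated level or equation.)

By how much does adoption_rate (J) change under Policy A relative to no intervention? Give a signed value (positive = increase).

-28

Baseline:
  G = 56
  J = -12 − 4·56 = -236
Policy A (G + 7):
  G = 56 + 7 = 63
  J = -12 − 4·63 = -264
Change in J: -264 − (-236) = -28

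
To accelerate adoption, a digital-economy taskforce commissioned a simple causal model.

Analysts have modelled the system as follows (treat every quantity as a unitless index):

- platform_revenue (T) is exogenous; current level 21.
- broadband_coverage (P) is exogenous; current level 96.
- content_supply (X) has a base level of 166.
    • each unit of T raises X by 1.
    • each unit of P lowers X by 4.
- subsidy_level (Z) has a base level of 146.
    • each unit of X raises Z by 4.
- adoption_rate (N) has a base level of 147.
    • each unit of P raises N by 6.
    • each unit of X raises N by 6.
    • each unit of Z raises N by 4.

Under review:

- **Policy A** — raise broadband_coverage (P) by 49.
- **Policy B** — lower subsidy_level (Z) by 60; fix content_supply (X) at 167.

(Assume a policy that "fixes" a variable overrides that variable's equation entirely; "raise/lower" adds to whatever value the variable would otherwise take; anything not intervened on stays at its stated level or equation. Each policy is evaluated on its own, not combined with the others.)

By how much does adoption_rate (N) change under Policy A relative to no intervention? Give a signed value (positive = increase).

-4018

Baseline:
  T = 21
  P = 96
  X = 166 + 21 − 4·96 = -197
  Z = 146 + 4·(-197) = -642
  N = 147 + 6·96 + 6·(-197) + 4·(-642) = -3027
Policy A (P + 49):
  T = 21
  P = 96 + 49 = 145
  X = 166 + 21 − 4·145 = -393
  Z = 146 + 4·(-393) = -1426
  N = 147 + 6·145 + 6·(-393) + 4·(-1426) = -7045
Change in N: -7045 − (-3027) = -4018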